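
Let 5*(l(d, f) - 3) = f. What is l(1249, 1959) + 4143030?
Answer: 20717124/5 ≈ 4.1434e+6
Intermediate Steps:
l(d, f) = 3 + f/5
l(1249, 1959) + 4143030 = (3 + (1/5)*1959) + 4143030 = (3 + 1959/5) + 4143030 = 1974/5 + 4143030 = 20717124/5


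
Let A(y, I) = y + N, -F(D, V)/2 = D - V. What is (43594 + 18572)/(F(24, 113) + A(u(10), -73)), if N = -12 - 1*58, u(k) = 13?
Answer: 62166/121 ≈ 513.77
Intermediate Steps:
N = -70 (N = -12 - 58 = -70)
F(D, V) = -2*D + 2*V (F(D, V) = -2*(D - V) = -2*D + 2*V)
A(y, I) = -70 + y (A(y, I) = y - 70 = -70 + y)
(43594 + 18572)/(F(24, 113) + A(u(10), -73)) = (43594 + 18572)/((-2*24 + 2*113) + (-70 + 13)) = 62166/((-48 + 226) - 57) = 62166/(178 - 57) = 62166/121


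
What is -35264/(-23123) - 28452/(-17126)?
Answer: 33205970/10421171 ≈ 3.1864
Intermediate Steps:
-35264/(-23123) - 28452/(-17126) = -35264*(-1/23123) - 28452*(-1/17126) = 1856/1217 + 14226/8563 = 33205970/10421171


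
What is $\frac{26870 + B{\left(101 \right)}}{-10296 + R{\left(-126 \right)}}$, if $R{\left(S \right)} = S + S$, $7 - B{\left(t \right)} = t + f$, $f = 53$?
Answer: $- \frac{26723}{10548} \approx -2.5335$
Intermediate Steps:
$B{\left(t \right)} = -46 - t$ ($B{\left(t \right)} = 7 - \left(t + 53\right) = 7 - \left(53 + t\right) = -46 - t$)
$R{\left(S \right)} = 2 S$
$\frac{26870 + B{\left(101 \right)}}{-10296 + R{\left(-126 \right)}} = \frac{26870 - 147}{-10296 + 2 \left(-126\right)} = \frac{26870 - 147}{-10296 - 252} = \frac{26870 - 147}{-10548} = 26723 \left(- \frac{1}{10548}\right) = - \frac{26723}{10548}$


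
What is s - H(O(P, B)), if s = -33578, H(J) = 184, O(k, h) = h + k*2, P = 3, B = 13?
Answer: -33762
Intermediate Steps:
O(k, h) = h + 2*k
s - H(O(P, B)) = -33578 - 1*184 = -33578 - 184 = -33762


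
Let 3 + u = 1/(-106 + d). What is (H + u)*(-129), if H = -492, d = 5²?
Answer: 1724128/27 ≈ 63857.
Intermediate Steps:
d = 25
u = -244/81 (u = -3 + 1/(-106 + 25) = -3 + 1/(-81) = -3 - 1/81 = -244/81 ≈ -3.0123)
(H + u)*(-129) = (-492 - 244/81)*(-129) = -40096/81*(-129) = 1724128/27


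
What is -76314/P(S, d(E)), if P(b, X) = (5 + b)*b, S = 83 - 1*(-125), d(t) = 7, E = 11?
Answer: -12719/7384 ≈ -1.7225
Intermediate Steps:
S = 208 (S = 83 + 125 = 208)
P(b, X) = b*(5 + b)
-76314/P(S, d(E)) = -76314*1/(208*(5 + 208)) = -76314/(208*213) = -76314/44304 = -76314*1/44304 = -12719/7384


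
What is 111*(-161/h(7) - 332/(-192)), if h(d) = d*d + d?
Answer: -2035/16 ≈ -127.19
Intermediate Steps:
h(d) = d + d² (h(d) = d² + d = d + d²)
111*(-161/h(7) - 332/(-192)) = 111*(-161*1/(7*(1 + 7)) - 332/(-192)) = 111*(-161/(7*8) - 332*(-1/192)) = 111*(-161/56 + 83/48) = 111*(-161*1/56 + 83/48) = 111*(-23/8 + 83/48) = 111*(-55/48) = -2035/16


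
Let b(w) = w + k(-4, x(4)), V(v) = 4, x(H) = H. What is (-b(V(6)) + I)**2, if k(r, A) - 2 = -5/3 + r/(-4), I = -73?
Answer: 55225/9 ≈ 6136.1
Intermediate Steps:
k(r, A) = 1/3 - r/4 (k(r, A) = 2 + (-5/3 + r/(-4)) = 2 + (-5*1/3 + r*(-1/4)) = 2 + (-5/3 - r/4) = 1/3 - r/4)
b(w) = 4/3 + w (b(w) = w + (1/3 - 1/4*(-4)) = w + (1/3 + 1) = w + 4/3 = 4/3 + w)
(-b(V(6)) + I)**2 = (-(4/3 + 4) - 73)**2 = (-1*16/3 - 73)**2 = (-16/3 - 73)**2 = (-235/3)**2 = 55225/9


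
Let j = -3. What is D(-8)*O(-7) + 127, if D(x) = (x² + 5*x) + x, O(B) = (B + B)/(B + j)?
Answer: 747/5 ≈ 149.40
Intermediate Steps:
O(B) = 2*B/(-3 + B) (O(B) = (B + B)/(B - 3) = (2*B)/(-3 + B) = 2*B/(-3 + B))
D(x) = x² + 6*x
D(-8)*O(-7) + 127 = (-8*(6 - 8))*(2*(-7)/(-3 - 7)) + 127 = (-8*(-2))*(2*(-7)/(-10)) + 127 = 16*(2*(-7)*(-⅒)) + 127 = 16*(7/5) + 127 = 112/5 + 127 = 747/5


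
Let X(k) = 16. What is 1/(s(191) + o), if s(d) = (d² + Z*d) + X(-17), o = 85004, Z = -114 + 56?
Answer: 1/110423 ≈ 9.0561e-6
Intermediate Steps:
Z = -58
s(d) = 16 + d² - 58*d (s(d) = (d² - 58*d) + 16 = 16 + d² - 58*d)
1/(s(191) + o) = 1/((16 + 191² - 58*191) + 85004) = 1/((16 + 36481 - 11078) + 85004) = 1/(25419 + 85004) = 1/110423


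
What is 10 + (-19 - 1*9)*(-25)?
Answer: 710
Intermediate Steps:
10 + (-19 - 1*9)*(-25) = 10 + (-19 - 9)*(-25) = 10 - 28*(-25) = 10 + 700 = 710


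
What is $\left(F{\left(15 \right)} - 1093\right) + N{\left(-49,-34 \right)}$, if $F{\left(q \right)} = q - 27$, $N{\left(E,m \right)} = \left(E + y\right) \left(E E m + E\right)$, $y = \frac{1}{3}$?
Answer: $\frac{11922403}{3} \approx 3.9741 \cdot 10^{6}$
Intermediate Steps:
$y = \frac{1}{3} \approx 0.33333$
$N{\left(E,m \right)} = \left(\frac{1}{3} + E\right) \left(E + m E^{2}\right)$ ($N{\left(E,m \right)} = \left(E + \frac{1}{3}\right) \left(E E m + E\right) = \left(\frac{1}{3} + E\right) \left(E^{2} m + E\right) = \left(\frac{1}{3} + E\right) \left(m E^{2} + E\right) = \left(\frac{1}{3} + E\right) \left(E + m E^{2}\right)$)
$F{\left(q \right)} = -27 + q$ ($F{\left(q \right)} = q - 27 = -27 + q$)
$\left(F{\left(15 \right)} - 1093\right) + N{\left(-49,-34 \right)} = \left(\left(-27 + 15\right) - 1093\right) + \frac{1}{3} \left(-49\right) \left(1 + 3 \left(-49\right) - -1666 + 3 \left(-34\right) \left(-49\right)^{2}\right) = \left(-12 - 1093\right) + \frac{1}{3} \left(-49\right) \left(1 - 147 + 1666 + 3 \left(-34\right) 2401\right) = -1105 + \frac{1}{3} \left(-49\right) \left(1 - 147 + 1666 - 244902\right) = -1105 + \frac{1}{3} \left(-49\right) \left(-243382\right) = -1105 + \frac{11925718}{3} = \frac{11922403}{3}$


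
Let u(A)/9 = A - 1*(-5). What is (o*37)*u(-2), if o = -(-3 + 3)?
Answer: 0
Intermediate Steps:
u(A) = 45 + 9*A (u(A) = 9*(A - 1*(-5)) = 9*(A + 5) = 9*(5 + A) = 45 + 9*A)
o = 0 (o = -1*0 = 0)
(o*37)*u(-2) = (0*37)*(45 + 9*(-2)) = 0*(45 - 18) = 0*27 = 0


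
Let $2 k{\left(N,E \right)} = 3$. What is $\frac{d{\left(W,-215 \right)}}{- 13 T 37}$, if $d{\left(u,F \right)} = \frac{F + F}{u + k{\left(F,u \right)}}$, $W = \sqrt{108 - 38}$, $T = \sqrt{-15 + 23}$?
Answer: $- \frac{645 \sqrt{2}}{130351} + \frac{860 \sqrt{35}}{130351} \approx 0.032034$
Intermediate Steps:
$k{\left(N,E \right)} = \frac{3}{2}$ ($k{\left(N,E \right)} = \frac{1}{2} \cdot 3 = \frac{3}{2}$)
$T = 2 \sqrt{2}$ ($T = \sqrt{8} = 2 \sqrt{2} \approx 2.8284$)
$W = \sqrt{70} \approx 8.3666$
$d{\left(u,F \right)} = \frac{2 F}{\frac{3}{2} + u}$ ($d{\left(u,F \right)} = \frac{F + F}{u + \frac{3}{2}} = \frac{2 F}{\frac{3}{2} + u}$)
$\frac{d{\left(W,-215 \right)}}{- 13 T 37} = \frac{4 \left(-215\right) \frac{1}{3 + 2 \sqrt{70}}}{- 13 \cdot 2 \sqrt{2} \cdot 37} = \frac{\left(-860\right) \frac{1}{3 + 2 \sqrt{70}}}{- 26 \sqrt{2} \cdot 37} = \frac{\left(-860\right) \frac{1}{3 + 2 \sqrt{70}}}{\left(-962\right) \sqrt{2}} = - \frac{860}{3 + 2 \sqrt{70}} \left(- \frac{\sqrt{2}}{1924}\right) = \frac{215 \sqrt{2}}{481 \left(3 + 2 \sqrt{70}\right)}$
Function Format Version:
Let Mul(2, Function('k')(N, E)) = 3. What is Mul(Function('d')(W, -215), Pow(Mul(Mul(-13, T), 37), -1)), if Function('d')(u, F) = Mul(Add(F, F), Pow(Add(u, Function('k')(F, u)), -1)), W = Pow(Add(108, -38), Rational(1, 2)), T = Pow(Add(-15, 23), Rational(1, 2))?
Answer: Add(Mul(Rational(-645, 130351), Pow(2, Rational(1, 2))), Mul(Rational(860, 130351), Pow(35, Rational(1, 2)))) ≈ 0.032034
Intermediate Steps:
Function('k')(N, E) = Rational(3, 2) (Function('k')(N, E) = Mul(Rational(1, 2), 3) = Rational(3, 2))
T = Mul(2, Pow(2, Rational(1, 2))) (T = Pow(8, Rational(1, 2)) = Mul(2, Pow(2, Rational(1, 2))) ≈ 2.8284)
W = Pow(70, Rational(1, 2)) ≈ 8.3666
Function('d')(u, F) = Mul(2, F, Pow(Add(Rational(3, 2), u), -1)) (Function('d')(u, F) = Mul(Add(F, F), Pow(Add(u, Rational(3, 2)), -1)) = Mul(Mul(2, F), Pow(Add(Rational(3, 2), u), -1)) = Mul(2, F, Pow(Add(Rational(3, 2), u), -1)))
Mul(Function('d')(W, -215), Pow(Mul(Mul(-13, T), 37), -1)) = Mul(Mul(4, -215, Pow(Add(3, Mul(2, Pow(70, Rational(1, 2)))), -1)), Pow(Mul(Mul(-13, Mul(2, Pow(2, Rational(1, 2)))), 37), -1)) = Mul(Mul(-860, Pow(Add(3, Mul(2, Pow(70, Rational(1, 2)))), -1)), Pow(Mul(Mul(-26, Pow(2, Rational(1, 2))), 37), -1)) = Mul(Mul(-860, Pow(Add(3, Mul(2, Pow(70, Rational(1, 2)))), -1)), Pow(Mul(-962, Pow(2, Rational(1, 2))), -1)) = Mul(Mul(-860, Pow(Add(3, Mul(2, Pow(70, Rational(1, 2)))), -1)), Mul(Rational(-1, 1924), Pow(2, Rational(1, 2)))) = Mul(Rational(215, 481), Pow(2, Rational(1, 2)), Pow(Add(3, Mul(2, Pow(70, Rational(1, 2)))), -1))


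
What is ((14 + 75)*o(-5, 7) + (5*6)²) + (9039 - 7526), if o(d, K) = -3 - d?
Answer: 2591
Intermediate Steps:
((14 + 75)*o(-5, 7) + (5*6)²) + (9039 - 7526) = ((14 + 75)*(-3 - 1*(-5)) + (5*6)²) + (9039 - 7526) = (89*(-3 + 5) + 30²) + 1513 = (89*2 + 900) + 1513 = (178 + 900) + 1513 = 1078 + 1513 = 2591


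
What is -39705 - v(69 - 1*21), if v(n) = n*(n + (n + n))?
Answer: -46617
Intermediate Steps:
v(n) = 3*n² (v(n) = n*(n + 2*n) = n*(3*n) = 3*n²)
-39705 - v(69 - 1*21) = -39705 - 3*(69 - 1*21)² = -39705 - 3*(69 - 21)² = -39705 - 3*48² = -39705 - 3*2304 = -39705 - 1*6912 = -39705 - 6912 = -46617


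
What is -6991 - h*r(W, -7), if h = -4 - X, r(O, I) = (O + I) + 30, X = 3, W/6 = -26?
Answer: -7922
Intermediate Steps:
W = -156 (W = 6*(-26) = -156)
r(O, I) = 30 + I + O (r(O, I) = (I + O) + 30 = 30 + I + O)
h = -7 (h = -4 - 1*3 = -4 - 3 = -7)
-6991 - h*r(W, -7) = -6991 - (-7)*(30 - 7 - 156) = -6991 - (-7)*(-133) = -6991 - 1*931 = -6991 - 931 = -7922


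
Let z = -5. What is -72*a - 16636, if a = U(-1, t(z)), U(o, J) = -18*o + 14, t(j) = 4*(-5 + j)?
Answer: -18940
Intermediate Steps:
t(j) = -20 + 4*j
U(o, J) = 14 - 18*o
a = 32 (a = 14 - 18*(-1) = 14 + 18 = 32)
-72*a - 16636 = -72*32 - 16636 = -2304 - 16636 = -18940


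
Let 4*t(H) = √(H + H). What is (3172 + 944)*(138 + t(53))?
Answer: 568008 + 1029*√106 ≈ 5.7860e+5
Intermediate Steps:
t(H) = √2*√H/4 (t(H) = √(H + H)/4 = √(2*H)/4 = (√2*√H)/4 = √2*√H/4)
(3172 + 944)*(138 + t(53)) = (3172 + 944)*(138 + √2*√53/4) = 4116*(138 + √106/4) = 568008 + 1029*√106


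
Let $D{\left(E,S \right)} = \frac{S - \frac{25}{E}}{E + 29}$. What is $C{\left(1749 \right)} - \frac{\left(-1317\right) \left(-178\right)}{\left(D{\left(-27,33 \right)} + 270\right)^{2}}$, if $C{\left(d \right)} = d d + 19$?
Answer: $\frac{91818700234763}{30015752} \approx 3.059 \cdot 10^{6}$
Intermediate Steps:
$C{\left(d \right)} = 19 + d^{2}$ ($C{\left(d \right)} = d^{2} + 19 = 19 + d^{2}$)
$D{\left(E,S \right)} = \frac{S - \frac{25}{E}}{29 + E}$
$C{\left(1749 \right)} - \frac{\left(-1317\right) \left(-178\right)}{\left(D{\left(-27,33 \right)} + 270\right)^{2}} = \left(19 + 1749^{2}\right) - \frac{\left(-1317\right) \left(-178\right)}{\left(\frac{-25 - 891}{\left(-27\right) \left(29 - 27\right)} + 270\right)^{2}} = \left(19 + 3059001\right) - \frac{234426}{\left(- \frac{-25 - 891}{27 \cdot 2} + 270\right)^{2}} = 3059020 - \frac{234426}{\left(\left(- \frac{1}{27}\right) \frac{1}{2} \left(-916\right) + 270\right)^{2}} = 3059020 - \frac{234426}{\left(\frac{458}{27} + 270\right)^{2}} = 3059020 - \frac{234426}{\left(\frac{7748}{27}\right)^{2}} = 3059020 - \frac{234426}{\frac{60031504}{729}} = 3059020 - 234426 \cdot \frac{729}{60031504} = 3059020 - \frac{85448277}{30015752} = \frac{91818700234763}{30015752}$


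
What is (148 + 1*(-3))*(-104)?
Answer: -15080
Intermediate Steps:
(148 + 1*(-3))*(-104) = (148 - 3)*(-104) = 145*(-104) = -15080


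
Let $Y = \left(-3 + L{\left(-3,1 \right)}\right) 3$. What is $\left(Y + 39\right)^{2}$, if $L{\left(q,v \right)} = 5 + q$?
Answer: $1296$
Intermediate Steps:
$Y = -3$ ($Y = \left(-3 + \left(5 - 3\right)\right) 3 = \left(-3 + 2\right) 3 = \left(-1\right) 3 = -3$)
$\left(Y + 39\right)^{2} = \left(-3 + 39\right)^{2} = 36^{2} = 1296$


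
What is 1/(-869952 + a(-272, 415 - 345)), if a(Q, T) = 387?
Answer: -1/869565 ≈ -1.1500e-6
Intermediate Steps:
1/(-869952 + a(-272, 415 - 345)) = 1/(-869952 + 387) = 1/(-869565) = -1/869565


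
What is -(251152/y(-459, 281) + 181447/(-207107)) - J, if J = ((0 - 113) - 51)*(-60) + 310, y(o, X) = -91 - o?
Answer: -51595914448/4763461 ≈ -10832.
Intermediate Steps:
J = 10150 (J = (-113 - 51)*(-60) + 310 = -164*(-60) + 310 = 9840 + 310 = 10150)
-(251152/y(-459, 281) + 181447/(-207107)) - J = -(251152/(-91 - 1*(-459)) + 181447/(-207107)) - 1*10150 = -(251152/(-91 + 459) + 181447*(-1/207107)) - 10150 = -(251152/368 - 181447/207107) - 10150 = -(251152*(1/368) - 181447/207107) - 10150 = -(15697/23 - 181447/207107) - 10150 = -1*3246785298/4763461 - 10150 = -3246785298/4763461 - 10150 = -51595914448/4763461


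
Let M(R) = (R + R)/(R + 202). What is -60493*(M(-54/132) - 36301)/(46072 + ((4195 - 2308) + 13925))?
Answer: 9739067691829/274455540 ≈ 35485.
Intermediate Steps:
M(R) = 2*R/(202 + R) (M(R) = (2*R)/(202 + R) = 2*R/(202 + R))
-60493*(M(-54/132) - 36301)/(46072 + ((4195 - 2308) + 13925)) = -60493*(2*(-54/132)/(202 - 54/132) - 36301)/(46072 + ((4195 - 2308) + 13925)) = -60493*(2*(-54*1/132)/(202 - 54*1/132) - 36301)/(46072 + (1887 + 13925)) = -60493*(2*(-9/22)/(202 - 9/22) - 36301)/(46072 + 15812) = -60493/(61884/(2*(-9/22)/(4435/22) - 36301)) = -60493/(61884/(2*(-9/22)*(22/4435) - 36301)) = -60493/(61884/(-18/4435 - 36301)) = -60493/(61884/(-160994953/4435)) = -60493/(61884*(-4435/160994953)) = -60493/(-274455540/160994953) = -60493*(-160994953/274455540) = 9739067691829/274455540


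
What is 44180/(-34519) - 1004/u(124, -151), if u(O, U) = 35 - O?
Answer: 30725056/3072191 ≈ 10.001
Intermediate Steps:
44180/(-34519) - 1004/u(124, -151) = 44180/(-34519) - 1004/(35 - 1*124) = 44180*(-1/34519) - 1004/(35 - 124) = -44180/34519 - 1004/(-89) = -44180/34519 - 1004*(-1/89) = -44180/34519 + 1004/89 = 30725056/3072191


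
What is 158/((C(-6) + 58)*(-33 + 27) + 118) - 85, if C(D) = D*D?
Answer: -19034/223 ≈ -85.354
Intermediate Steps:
C(D) = D²
158/((C(-6) + 58)*(-33 + 27) + 118) - 85 = 158/(((-6)² + 58)*(-33 + 27) + 118) - 85 = 158/((36 + 58)*(-6) + 118) - 85 = 158/(94*(-6) + 118) - 85 = 158/(-564 + 118) - 85 = 158/(-446) - 85 = -1/446*158 - 85 = -79/223 - 85 = -19034/223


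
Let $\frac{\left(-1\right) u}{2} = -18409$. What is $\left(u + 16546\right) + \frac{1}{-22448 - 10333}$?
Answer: $\frac{1749325283}{32781} \approx 53364.0$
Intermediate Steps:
$u = 36818$ ($u = \left(-2\right) \left(-18409\right) = 36818$)
$\left(u + 16546\right) + \frac{1}{-22448 - 10333} = \left(36818 + 16546\right) + \frac{1}{-22448 - 10333} = 53364 + \frac{1}{-32781} = 53364 - \frac{1}{32781} = \frac{1749325283}{32781}$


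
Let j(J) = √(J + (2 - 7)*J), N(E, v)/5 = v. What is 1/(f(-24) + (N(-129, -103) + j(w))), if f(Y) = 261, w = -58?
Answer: -127/32142 - √58/32142 ≈ -0.0041882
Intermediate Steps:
N(E, v) = 5*v
j(J) = 2*√(-J) (j(J) = √(J - 5*J) = √(-4*J) = 2*√(-J))
1/(f(-24) + (N(-129, -103) + j(w))) = 1/(261 + (5*(-103) + 2*√(-1*(-58)))) = 1/(261 + (-515 + 2*√58)) = 1/(-254 + 2*√58)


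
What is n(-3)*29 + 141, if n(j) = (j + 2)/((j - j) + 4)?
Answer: 535/4 ≈ 133.75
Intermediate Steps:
n(j) = ½ + j/4 (n(j) = (2 + j)/(0 + 4) = (2 + j)/4 = (2 + j)*(¼) = ½ + j/4)
n(-3)*29 + 141 = (½ + (¼)*(-3))*29 + 141 = (½ - ¾)*29 + 141 = -¼*29 + 141 = -29/4 + 141 = 535/4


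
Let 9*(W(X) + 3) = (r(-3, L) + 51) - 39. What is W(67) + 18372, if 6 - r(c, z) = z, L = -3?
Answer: 55114/3 ≈ 18371.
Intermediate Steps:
r(c, z) = 6 - z
W(X) = -2/3 (W(X) = -3 + (((6 - 1*(-3)) + 51) - 39)/9 = -3 + (((6 + 3) + 51) - 39)/9 = -3 + ((9 + 51) - 39)/9 = -3 + (60 - 39)/9 = -3 + (1/9)*21 = -3 + 7/3 = -2/3)
W(67) + 18372 = -2/3 + 18372 = 55114/3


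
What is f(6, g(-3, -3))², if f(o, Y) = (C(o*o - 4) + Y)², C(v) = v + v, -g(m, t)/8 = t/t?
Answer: 9834496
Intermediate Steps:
g(m, t) = -8 (g(m, t) = -8*t/t = -8*1 = -8)
C(v) = 2*v
f(o, Y) = (-8 + Y + 2*o²)² (f(o, Y) = (2*(o*o - 4) + Y)² = (2*(o² - 4) + Y)² = (2*(-4 + o²) + Y)² = ((-8 + 2*o²) + Y)² = (-8 + Y + 2*o²)²)
f(6, g(-3, -3))² = ((-8 - 8 + 2*6²)²)² = ((-8 - 8 + 2*36)²)² = ((-8 - 8 + 72)²)² = (56²)² = 3136² = 9834496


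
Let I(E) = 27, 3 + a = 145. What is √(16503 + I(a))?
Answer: √16530 ≈ 128.57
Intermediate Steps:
a = 142 (a = -3 + 145 = 142)
√(16503 + I(a)) = √(16503 + 27) = √16530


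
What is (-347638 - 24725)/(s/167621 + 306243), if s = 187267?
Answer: -62415858423/51332945170 ≈ -1.2159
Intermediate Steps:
(-347638 - 24725)/(s/167621 + 306243) = (-347638 - 24725)/(187267/167621 + 306243) = -372363/(187267*(1/167621) + 306243) = -372363/(187267/167621 + 306243) = -372363/51332945170/167621 = -372363*167621/51332945170 = -62415858423/51332945170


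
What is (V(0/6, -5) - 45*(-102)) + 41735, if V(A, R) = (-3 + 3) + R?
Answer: 46320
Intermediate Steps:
V(A, R) = R (V(A, R) = 0 + R = R)
(V(0/6, -5) - 45*(-102)) + 41735 = (-5 - 45*(-102)) + 41735 = (-5 + 4590) + 41735 = 4585 + 41735 = 46320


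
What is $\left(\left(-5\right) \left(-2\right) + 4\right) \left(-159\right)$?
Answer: $-2226$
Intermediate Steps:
$\left(\left(-5\right) \left(-2\right) + 4\right) \left(-159\right) = \left(10 + 4\right) \left(-159\right) = 14 \left(-159\right) = -2226$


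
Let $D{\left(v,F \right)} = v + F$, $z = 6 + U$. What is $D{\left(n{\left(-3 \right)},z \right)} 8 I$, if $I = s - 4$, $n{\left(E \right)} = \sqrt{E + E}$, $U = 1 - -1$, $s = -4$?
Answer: $-512 - 64 i \sqrt{6} \approx -512.0 - 156.77 i$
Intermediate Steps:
$U = 2$ ($U = 1 + 1 = 2$)
$n{\left(E \right)} = \sqrt{2} \sqrt{E}$ ($n{\left(E \right)} = \sqrt{2 E} = \sqrt{2} \sqrt{E}$)
$z = 8$ ($z = 6 + 2 = 8$)
$D{\left(v,F \right)} = F + v$
$I = -8$ ($I = -4 - 4 = -8$)
$D{\left(n{\left(-3 \right)},z \right)} 8 I = \left(8 + \sqrt{2} \sqrt{-3}\right) 8 \left(-8\right) = \left(8 + \sqrt{2} i \sqrt{3}\right) 8 \left(-8\right) = \left(8 + i \sqrt{6}\right) 8 \left(-8\right) = \left(64 + 8 i \sqrt{6}\right) \left(-8\right) = -512 - 64 i \sqrt{6}$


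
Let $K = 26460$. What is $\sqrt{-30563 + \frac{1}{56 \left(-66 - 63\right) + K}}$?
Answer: $\frac{i \sqrt{2827258550403}}{9618} \approx 174.82 i$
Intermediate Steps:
$\sqrt{-30563 + \frac{1}{56 \left(-66 - 63\right) + K}} = \sqrt{-30563 + \frac{1}{56 \left(-66 - 63\right) + 26460}} = \sqrt{-30563 + \frac{1}{56 \left(-129\right) + 26460}} = \sqrt{-30563 + \frac{1}{-7224 + 26460}} = \sqrt{-30563 + \frac{1}{19236}} = \sqrt{- \frac{587909867}{19236}} = \frac{i \sqrt{2827258550403}}{9618}$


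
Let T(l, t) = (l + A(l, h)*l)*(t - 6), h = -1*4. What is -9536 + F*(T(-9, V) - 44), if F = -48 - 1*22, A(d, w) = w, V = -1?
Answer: 6774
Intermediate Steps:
h = -4
F = -70 (F = -48 - 22 = -70)
T(l, t) = -3*l*(-6 + t) (T(l, t) = (l - 4*l)*(t - 6) = (-3*l)*(-6 + t) = -3*l*(-6 + t))
-9536 + F*(T(-9, V) - 44) = -9536 - 70*(3*(-9)*(6 - 1*(-1)) - 44) = -9536 - 70*(3*(-9)*(6 + 1) - 44) = -9536 - 70*(3*(-9)*7 - 44) = -9536 - 70*(-189 - 44) = -9536 - 70*(-233) = -9536 + 16310 = 6774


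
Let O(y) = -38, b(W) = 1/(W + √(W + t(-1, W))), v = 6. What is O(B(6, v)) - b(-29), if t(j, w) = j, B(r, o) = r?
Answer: -33069/871 + I*√30/871 ≈ -37.967 + 0.0062884*I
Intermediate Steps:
b(W) = 1/(W + √(-1 + W)) (b(W) = 1/(W + √(W - 1)) = 1/(W + √(-1 + W)))
O(B(6, v)) - b(-29) = -38 - 1/(-29 + √(-1 - 29)) = -38 - 1/(-29 + √(-30)) = -38 - 1/(-29 + I*√30)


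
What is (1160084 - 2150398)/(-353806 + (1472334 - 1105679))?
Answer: -990314/12849 ≈ -77.073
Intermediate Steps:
(1160084 - 2150398)/(-353806 + (1472334 - 1105679)) = -990314/(-353806 + 366655) = -990314/12849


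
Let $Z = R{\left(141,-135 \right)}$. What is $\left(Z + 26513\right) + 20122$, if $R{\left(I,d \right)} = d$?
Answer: $46500$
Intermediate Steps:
$Z = -135$
$\left(Z + 26513\right) + 20122 = \left(-135 + 26513\right) + 20122 = 26378 + 20122 = 46500$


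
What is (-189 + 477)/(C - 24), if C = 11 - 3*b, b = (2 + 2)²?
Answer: -288/61 ≈ -4.7213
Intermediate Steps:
b = 16 (b = 4² = 16)
C = -37 (C = 11 - 3*16 = 11 - 48 = -37)
(-189 + 477)/(C - 24) = (-189 + 477)/(-37 - 24) = 288/(-61) = 288*(-1/61) = -288/61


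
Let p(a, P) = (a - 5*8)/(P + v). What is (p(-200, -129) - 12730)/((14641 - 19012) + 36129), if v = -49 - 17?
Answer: -27579/68809 ≈ -0.40080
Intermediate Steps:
v = -66
p(a, P) = (-40 + a)/(-66 + P) (p(a, P) = (a - 5*8)/(P - 66) = (a - 40)/(-66 + P) = (-40 + a)/(-66 + P))
(p(-200, -129) - 12730)/((14641 - 19012) + 36129) = ((-40 - 200)/(-66 - 129) - 12730)/((14641 - 19012) + 36129) = (-240/(-195) - 12730)/(-4371 + 36129) = (-1/195*(-240) - 12730)/31758 = (16/13 - 12730)*(1/31758) = -165474/13*1/31758 = -27579/68809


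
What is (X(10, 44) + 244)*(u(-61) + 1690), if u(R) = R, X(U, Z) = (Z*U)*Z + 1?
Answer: 31936545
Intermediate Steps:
X(U, Z) = 1 + U*Z² (X(U, Z) = (U*Z)*Z + 1 = U*Z² + 1 = 1 + U*Z²)
(X(10, 44) + 244)*(u(-61) + 1690) = ((1 + 10*44²) + 244)*(-61 + 1690) = ((1 + 10*1936) + 244)*1629 = ((1 + 19360) + 244)*1629 = (19361 + 244)*1629 = 19605*1629 = 31936545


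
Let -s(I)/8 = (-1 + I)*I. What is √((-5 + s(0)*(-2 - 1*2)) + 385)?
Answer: 2*√95 ≈ 19.494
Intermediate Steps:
s(I) = -8*I*(-1 + I) (s(I) = -8*(-1 + I)*I = -8*I*(-1 + I))
√((-5 + s(0)*(-2 - 1*2)) + 385) = √((-5 + (8*0*(1 - 1*0))*(-2 - 1*2)) + 385) = √((-5 + (8*0*(1 + 0))*(-2 - 2)) + 385) = √((-5 + (8*0*1)*(-4)) + 385) = √((-5 + 0*(-4)) + 385) = √((-5 + 0) + 385) = √(-5 + 385) = √380 = 2*√95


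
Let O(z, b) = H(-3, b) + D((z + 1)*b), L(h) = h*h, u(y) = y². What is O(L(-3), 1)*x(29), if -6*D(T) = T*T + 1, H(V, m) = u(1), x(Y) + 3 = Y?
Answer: -1235/3 ≈ -411.67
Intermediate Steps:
x(Y) = -3 + Y
L(h) = h²
H(V, m) = 1 (H(V, m) = 1² = 1)
D(T) = -⅙ - T²/6 (D(T) = -(T*T + 1)/6 = -(T² + 1)/6 = -(1 + T²)/6 = -⅙ - T²/6)
O(z, b) = ⅚ - b²*(1 + z)²/6 (O(z, b) = 1 + (-⅙ - b²*(z + 1)²/6) = 1 + (-⅙ - b²*(1 + z)²/6) = ⅚ - b²*(1 + z)²/6)
O(L(-3), 1)*x(29) = (⅚ - ⅙*1²*(1 + (-3)²)²)*(-3 + 29) = (⅚ - ⅙*1*(1 + 9)²)*26 = (⅚ - ⅙*1*10²)*26 = (⅚ - ⅙*1*100)*26 = (⅚ - 50/3)*26 = -95/6*26 = -1235/3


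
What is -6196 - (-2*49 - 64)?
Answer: -6034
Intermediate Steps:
-6196 - (-2*49 - 64) = -6196 - (-98 - 64) = -6196 - 1*(-162) = -6196 + 162 = -6034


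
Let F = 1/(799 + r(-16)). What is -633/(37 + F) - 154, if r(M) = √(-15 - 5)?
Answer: (-12662*√5 + 5058623*I)/(2*(-14782*I + 37*√5)) ≈ -171.11 - 3.2387e-6*I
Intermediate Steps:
r(M) = 2*I*√5 (r(M) = √(-20) = 2*I*√5)
F = 1/(799 + 2*I*√5) ≈ 0.0012515 - 7.005e-6*I
-633/(37 + F) - 154 = -633/(37 + (799/638421 - 2*I*√5/638421)) - 154 = -633/(23622376/638421 - 2*I*√5/638421) - 154 = -154 - 633/(23622376/638421 - 2*I*√5/638421)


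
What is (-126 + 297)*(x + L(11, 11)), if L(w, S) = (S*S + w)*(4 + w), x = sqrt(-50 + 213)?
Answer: 338580 + 171*sqrt(163) ≈ 3.4076e+5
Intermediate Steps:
x = sqrt(163) ≈ 12.767
L(w, S) = (4 + w)*(w + S**2) (L(w, S) = (S**2 + w)*(4 + w) = (w + S**2)*(4 + w) = (4 + w)*(w + S**2))
(-126 + 297)*(x + L(11, 11)) = (-126 + 297)*(sqrt(163) + (11**2 + 4*11 + 4*11**2 + 11*11**2)) = 171*(sqrt(163) + (121 + 44 + 4*121 + 11*121)) = 171*(sqrt(163) + (121 + 44 + 484 + 1331)) = 171*(sqrt(163) + 1980) = 171*(1980 + sqrt(163)) = 338580 + 171*sqrt(163)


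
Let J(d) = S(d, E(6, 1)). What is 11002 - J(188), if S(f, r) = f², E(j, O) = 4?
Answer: -24342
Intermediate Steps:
J(d) = d²
11002 - J(188) = 11002 - 1*188² = 11002 - 1*35344 = 11002 - 35344 = -24342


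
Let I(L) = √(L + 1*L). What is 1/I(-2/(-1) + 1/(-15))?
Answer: √870/58 ≈ 0.50855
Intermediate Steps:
I(L) = √2*√L (I(L) = √(L + L) = √(2*L) = √2*√L)
1/I(-2/(-1) + 1/(-15)) = 1/(√2*√(-2/(-1) + 1/(-15))) = 1/(√2*√(-2*(-1) + 1*(-1/15))) = 1/(√2*√(2 - 1/15)) = 1/(√2*√(29/15)) = 1/(√2*(√435/15)) = 1/(√870/15) = √870/58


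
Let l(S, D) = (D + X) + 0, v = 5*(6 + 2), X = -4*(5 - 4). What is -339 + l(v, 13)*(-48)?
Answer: -771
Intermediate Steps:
X = -4 (X = -4*1 = -4)
v = 40 (v = 5*8 = 40)
l(S, D) = -4 + D (l(S, D) = (D - 4) + 0 = (-4 + D) + 0 = -4 + D)
-339 + l(v, 13)*(-48) = -339 + (-4 + 13)*(-48) = -339 + 9*(-48) = -339 - 432 = -771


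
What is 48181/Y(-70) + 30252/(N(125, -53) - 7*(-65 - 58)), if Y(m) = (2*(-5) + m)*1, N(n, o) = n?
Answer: -22543153/39440 ≈ -571.58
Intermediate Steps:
Y(m) = -10 + m (Y(m) = (-10 + m)*1 = -10 + m)
48181/Y(-70) + 30252/(N(125, -53) - 7*(-65 - 58)) = 48181/(-10 - 70) + 30252/(125 - 7*(-65 - 58)) = 48181/(-80) + 30252/(125 - 7*(-123)) = 48181*(-1/80) + 30252/(125 + 861) = -48181/80 + 30252/986 = -48181/80 + 30252*(1/986) = -48181/80 + 15126/493 = -22543153/39440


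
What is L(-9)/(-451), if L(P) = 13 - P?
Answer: -2/41 ≈ -0.048781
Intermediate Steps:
L(-9)/(-451) = (13 - 1*(-9))/(-451) = (13 + 9)*(-1/451) = 22*(-1/451) = -2/41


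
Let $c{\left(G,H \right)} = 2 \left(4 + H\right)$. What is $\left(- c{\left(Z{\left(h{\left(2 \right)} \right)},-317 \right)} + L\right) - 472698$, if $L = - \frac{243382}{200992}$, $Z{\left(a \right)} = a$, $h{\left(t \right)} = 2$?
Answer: $- \frac{47441469403}{100496} \approx -4.7207 \cdot 10^{5}$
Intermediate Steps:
$L = - \frac{121691}{100496}$ ($L = \left(-243382\right) \frac{1}{200992} = - \frac{121691}{100496} \approx -1.2109$)
$c{\left(G,H \right)} = 8 + 2 H$
$\left(- c{\left(Z{\left(h{\left(2 \right)} \right)},-317 \right)} + L\right) - 472698 = \left(- (8 + 2 \left(-317\right)) - \frac{121691}{100496}\right) - 472698 = \left(- (8 - 634) - \frac{121691}{100496}\right) - 472698 = \left(\left(-1\right) \left(-626\right) - \frac{121691}{100496}\right) - 472698 = \left(626 - \frac{121691}{100496}\right) - 472698 = \frac{62788805}{100496} - 472698 = - \frac{47441469403}{100496}$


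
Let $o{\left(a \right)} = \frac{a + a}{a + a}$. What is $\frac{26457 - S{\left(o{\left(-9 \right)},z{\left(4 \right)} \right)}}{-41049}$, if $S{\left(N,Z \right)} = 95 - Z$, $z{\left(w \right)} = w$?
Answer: $- \frac{26366}{41049} \approx -0.64231$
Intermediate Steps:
$o{\left(a \right)} = 1$ ($o{\left(a \right)} = \frac{2 a}{2 a} = 2 a \frac{1}{2 a} = 1$)
$\frac{26457 - S{\left(o{\left(-9 \right)},z{\left(4 \right)} \right)}}{-41049} = \frac{26457 - \left(95 - 4\right)}{-41049} = \left(26457 - \left(95 - 4\right)\right) \left(- \frac{1}{41049}\right) = \left(26457 - 91\right) \left(- \frac{1}{41049}\right) = 26366 \left(- \frac{1}{41049}\right) = - \frac{26366}{41049}$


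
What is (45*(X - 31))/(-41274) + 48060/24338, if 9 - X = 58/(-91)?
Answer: 5073313230/2539220047 ≈ 1.9980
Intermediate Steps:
X = 877/91 (X = 9 - 58/(-91) = 9 - 58*(-1)/91 = 9 - 1*(-58/91) = 9 + 58/91 = 877/91 ≈ 9.6374)
(45*(X - 31))/(-41274) + 48060/24338 = (45*(877/91 - 31))/(-41274) + 48060/24338 = (45*(-1944/91))*(-1/41274) + 48060*(1/24338) = -87480/91*(-1/41274) + 24030/12169 = 4860/208663 + 24030/12169 = 5073313230/2539220047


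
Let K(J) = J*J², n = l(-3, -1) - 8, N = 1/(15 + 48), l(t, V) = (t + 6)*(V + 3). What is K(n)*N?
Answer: -8/63 ≈ -0.12698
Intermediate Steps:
l(t, V) = (3 + V)*(6 + t) (l(t, V) = (6 + t)*(3 + V) = (3 + V)*(6 + t))
N = 1/63 ≈ 0.015873
n = -2 (n = (18 + 3*(-3) + 6*(-1) - 1*(-3)) - 8 = (18 - 9 - 6 + 3) - 8 = 6 - 8 = -2)
K(J) = J³
K(n)*N = (-2)³*(1/63) = -8*1/63 = -8/63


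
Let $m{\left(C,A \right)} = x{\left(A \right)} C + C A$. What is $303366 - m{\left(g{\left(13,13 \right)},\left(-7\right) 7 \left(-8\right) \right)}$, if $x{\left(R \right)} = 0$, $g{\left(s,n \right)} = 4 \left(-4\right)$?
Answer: $309638$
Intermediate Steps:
$g{\left(s,n \right)} = -16$
$m{\left(C,A \right)} = A C$ ($m{\left(C,A \right)} = 0 C + C A = 0 + A C = A C$)
$303366 - m{\left(g{\left(13,13 \right)},\left(-7\right) 7 \left(-8\right) \right)} = 303366 - \left(-7\right) 7 \left(-8\right) \left(-16\right) = 303366 - \left(-49\right) \left(-8\right) \left(-16\right) = 303366 - 392 \left(-16\right) = 303366 - -6272 = 303366 + 6272 = 309638$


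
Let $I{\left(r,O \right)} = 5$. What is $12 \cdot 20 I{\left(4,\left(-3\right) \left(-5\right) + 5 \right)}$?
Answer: $1200$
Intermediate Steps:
$12 \cdot 20 I{\left(4,\left(-3\right) \left(-5\right) + 5 \right)} = 12 \cdot 20 \cdot 5 = 240 \cdot 5 = 1200$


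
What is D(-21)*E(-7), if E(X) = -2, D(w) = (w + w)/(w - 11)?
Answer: -21/8 ≈ -2.6250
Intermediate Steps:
D(w) = 2*w/(-11 + w) (D(w) = (2*w)/(-11 + w) = 2*w/(-11 + w))
D(-21)*E(-7) = (2*(-21)/(-11 - 21))*(-2) = (2*(-21)/(-32))*(-2) = (2*(-21)*(-1/32))*(-2) = (21/16)*(-2) = -21/8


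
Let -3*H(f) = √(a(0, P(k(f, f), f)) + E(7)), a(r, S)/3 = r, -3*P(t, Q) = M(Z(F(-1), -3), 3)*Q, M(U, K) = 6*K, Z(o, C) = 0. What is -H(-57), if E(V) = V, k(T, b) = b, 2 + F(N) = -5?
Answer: √7/3 ≈ 0.88192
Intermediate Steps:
F(N) = -7 (F(N) = -2 - 5 = -7)
P(t, Q) = -6*Q (P(t, Q) = -6*3*Q/3 = -6*Q)
a(r, S) = 3*r
H(f) = -√7/3 (H(f) = -√(3*0 + 7)/3 = -√(0 + 7)/3 = -√7/3)
-H(-57) = -(-1)*√7/3 = √7/3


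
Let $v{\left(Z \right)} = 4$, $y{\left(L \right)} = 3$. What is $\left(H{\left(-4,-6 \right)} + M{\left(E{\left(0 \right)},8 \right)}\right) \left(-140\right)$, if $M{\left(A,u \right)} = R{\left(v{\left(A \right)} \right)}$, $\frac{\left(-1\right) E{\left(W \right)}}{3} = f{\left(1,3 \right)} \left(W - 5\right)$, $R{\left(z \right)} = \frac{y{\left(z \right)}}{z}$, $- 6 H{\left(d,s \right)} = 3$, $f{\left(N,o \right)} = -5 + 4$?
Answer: $-35$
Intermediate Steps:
$f{\left(N,o \right)} = -1$
$H{\left(d,s \right)} = - \frac{1}{2}$ ($H{\left(d,s \right)} = \left(- \frac{1}{6}\right) 3 = - \frac{1}{2}$)
$R{\left(z \right)} = \frac{3}{z}$
$E{\left(W \right)} = -15 + 3 W$ ($E{\left(W \right)} = - 3 \left(- (W - 5)\right) = - 3 \left(- (-5 + W)\right) = - 3 \left(5 - W\right) = -15 + 3 W$)
$M{\left(A,u \right)} = \frac{3}{4}$
$\left(H{\left(-4,-6 \right)} + M{\left(E{\left(0 \right)},8 \right)}\right) \left(-140\right) = \left(- \frac{1}{2} + \frac{3}{4}\right) \left(-140\right) = \frac{1}{4} \left(-140\right) = -35$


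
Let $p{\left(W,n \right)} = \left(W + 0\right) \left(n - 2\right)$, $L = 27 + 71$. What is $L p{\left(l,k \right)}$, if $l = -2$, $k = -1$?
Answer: $588$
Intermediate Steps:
$L = 98$
$p{\left(W,n \right)} = W \left(-2 + n\right)$
$L p{\left(l,k \right)} = 98 \left(- 2 \left(-2 - 1\right)\right) = 98 \left(\left(-2\right) \left(-3\right)\right) = 98 \cdot 6 = 588$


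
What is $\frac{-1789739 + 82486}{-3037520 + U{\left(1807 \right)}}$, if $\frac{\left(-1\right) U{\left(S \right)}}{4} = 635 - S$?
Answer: $\frac{1707253}{3032832} \approx 0.56292$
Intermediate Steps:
$U{\left(S \right)} = -2540 + 4 S$ ($U{\left(S \right)} = - 4 \left(635 - S\right) = -2540 + 4 S$)
$\frac{-1789739 + 82486}{-3037520 + U{\left(1807 \right)}} = \frac{-1789739 + 82486}{-3037520 + \left(-2540 + 4 \cdot 1807\right)} = - \frac{1707253}{-3037520 + \left(-2540 + 7228\right)} = - \frac{1707253}{-3037520 + 4688} = - \frac{1707253}{-3032832} = \left(-1707253\right) \left(- \frac{1}{3032832}\right) = \frac{1707253}{3032832}$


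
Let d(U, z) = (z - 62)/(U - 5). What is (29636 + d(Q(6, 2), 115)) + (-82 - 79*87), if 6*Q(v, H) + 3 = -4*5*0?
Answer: 249385/11 ≈ 22671.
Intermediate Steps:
Q(v, H) = -½ (Q(v, H) = -½ + (-4*5*0)/6 = -½ + (-20*0)/6 = -½ + (⅙)*0 = -½ + 0 = -½)
d(U, z) = (-62 + z)/(-5 + U)
(29636 + d(Q(6, 2), 115)) + (-82 - 79*87) = (29636 + (-62 + 115)/(-5 - ½)) + (-82 - 79*87) = (29636 + 53/(-11/2)) + (-82 - 6873) = (29636 - 2/11*53) - 6955 = (29636 - 106/11) - 6955 = 325890/11 - 6955 = 249385/11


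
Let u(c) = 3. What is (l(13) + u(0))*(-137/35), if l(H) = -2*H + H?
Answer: 274/7 ≈ 39.143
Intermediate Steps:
l(H) = -H
(l(13) + u(0))*(-137/35) = (-1*13 + 3)*(-137/35) = (-13 + 3)*(-137*1/35) = -10*(-137/35) = 274/7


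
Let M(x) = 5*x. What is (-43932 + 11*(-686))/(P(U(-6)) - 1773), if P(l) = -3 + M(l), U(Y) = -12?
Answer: 25739/918 ≈ 28.038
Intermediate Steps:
P(l) = -3 + 5*l
(-43932 + 11*(-686))/(P(U(-6)) - 1773) = (-43932 + 11*(-686))/((-3 + 5*(-12)) - 1773) = (-43932 - 7546)/((-3 - 60) - 1773) = -51478/(-63 - 1773) = -51478/(-1836) = -51478*(-1/1836) = 25739/918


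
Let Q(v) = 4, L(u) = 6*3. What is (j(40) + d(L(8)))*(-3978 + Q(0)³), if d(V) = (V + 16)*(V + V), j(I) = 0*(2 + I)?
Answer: -4790736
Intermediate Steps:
L(u) = 18
j(I) = 0
d(V) = 2*V*(16 + V) (d(V) = (16 + V)*(2*V) = 2*V*(16 + V))
(j(40) + d(L(8)))*(-3978 + Q(0)³) = (0 + 2*18*(16 + 18))*(-3978 + 4³) = (0 + 2*18*34)*(-3978 + 64) = (0 + 1224)*(-3914) = 1224*(-3914) = -4790736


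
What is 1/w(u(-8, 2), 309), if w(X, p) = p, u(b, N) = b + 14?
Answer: 1/309 ≈ 0.0032362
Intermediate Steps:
u(b, N) = 14 + b
1/w(u(-8, 2), 309) = 1/309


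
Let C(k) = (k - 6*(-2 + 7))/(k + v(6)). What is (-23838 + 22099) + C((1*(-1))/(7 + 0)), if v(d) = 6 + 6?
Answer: -144548/83 ≈ -1741.5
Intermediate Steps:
v(d) = 12
C(k) = (-30 + k)/(12 + k) (C(k) = (k - 6*(-2 + 7))/(k + 12) = (k - 6*5)/(12 + k) = (k - 30)/(12 + k) = (-30 + k)/(12 + k))
(-23838 + 22099) + C((1*(-1))/(7 + 0)) = (-23838 + 22099) + (-30 + (1*(-1))/(7 + 0))/(12 + (1*(-1))/(7 + 0)) = -1739 + (-30 - 1/7)/(12 - 1/7) = -1739 + (-30 - 1*⅐)/(12 - 1*⅐) = -1739 + (-30 - ⅐)/(12 - ⅐) = -1739 - 211/7/(83/7) = -1739 + (7/83)*(-211/7) = -1739 - 211/83 = -144548/83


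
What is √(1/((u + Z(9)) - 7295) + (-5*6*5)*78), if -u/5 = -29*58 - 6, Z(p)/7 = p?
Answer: I*√4268346898/604 ≈ 108.17*I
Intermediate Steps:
Z(p) = 7*p
u = 8440 (u = -5*(-29*58 - 6) = -5*(-1682 - 6) = -5*(-1688) = 8440)
√(1/((u + Z(9)) - 7295) + (-5*6*5)*78) = √(1/((8440 + 7*9) - 7295) + (-5*6*5)*78) = √(1/((8440 + 63) - 7295) - 30*5*78) = √(1/(8503 - 7295) - 150*78) = √(1/1208 - 11700) = √(-14133599/1208) = I*√4268346898/604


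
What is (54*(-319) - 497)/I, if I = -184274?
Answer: 17723/184274 ≈ 0.096177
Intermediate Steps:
(54*(-319) - 497)/I = (54*(-319) - 497)/(-184274) = (-17226 - 497)*(-1/184274) = -17723*(-1/184274) = 17723/184274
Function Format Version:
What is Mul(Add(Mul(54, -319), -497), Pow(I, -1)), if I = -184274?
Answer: Rational(17723, 184274) ≈ 0.096177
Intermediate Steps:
Mul(Add(Mul(54, -319), -497), Pow(I, -1)) = Mul(Add(Mul(54, -319), -497), Pow(-184274, -1)) = Mul(Add(-17226, -497), Rational(-1, 184274)) = Mul(-17723, Rational(-1, 184274)) = Rational(17723, 184274)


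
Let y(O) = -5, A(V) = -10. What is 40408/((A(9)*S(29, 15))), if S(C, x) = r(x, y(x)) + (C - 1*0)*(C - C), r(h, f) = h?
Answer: -20204/75 ≈ -269.39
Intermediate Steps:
S(C, x) = x (S(C, x) = x + (C - 1*0)*(C - C) = x + (C + 0)*0 = x + C*0 = x + 0 = x)
40408/((A(9)*S(29, 15))) = 40408/((-10*15)) = 40408/(-150) = 40408*(-1/150) = -20204/75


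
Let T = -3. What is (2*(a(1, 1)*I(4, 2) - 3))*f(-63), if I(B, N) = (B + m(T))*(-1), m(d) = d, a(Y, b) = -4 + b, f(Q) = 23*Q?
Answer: 0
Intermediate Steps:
I(B, N) = 3 - B (I(B, N) = (B - 3)*(-1) = (-3 + B)*(-1) = 3 - B)
(2*(a(1, 1)*I(4, 2) - 3))*f(-63) = (2*((-4 + 1)*(3 - 1*4) - 3))*(23*(-63)) = (2*(-3*(3 - 4) - 3))*(-1449) = (2*(-3*(-1) - 3))*(-1449) = (2*(3 - 3))*(-1449) = (2*0)*(-1449) = 0*(-1449) = 0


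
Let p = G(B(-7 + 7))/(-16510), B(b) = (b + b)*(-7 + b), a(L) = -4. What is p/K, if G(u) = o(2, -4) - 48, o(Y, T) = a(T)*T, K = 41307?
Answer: 16/340989285 ≈ 4.6922e-8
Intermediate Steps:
B(b) = 2*b*(-7 + b) (B(b) = (2*b)*(-7 + b) = 2*b*(-7 + b))
o(Y, T) = -4*T
G(u) = -32 (G(u) = -4*(-4) - 48 = 16 - 48 = -32)
p = 16/8255 (p = -32/(-16510) = -32*(-1/16510) = 16/8255 ≈ 0.0019382)
p/K = (16/8255)/41307 = (16/8255)*(1/41307) = 16/340989285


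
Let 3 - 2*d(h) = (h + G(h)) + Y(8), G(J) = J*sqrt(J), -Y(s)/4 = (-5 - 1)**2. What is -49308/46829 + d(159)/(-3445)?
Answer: -169585086/161325905 + 3*sqrt(159)/130 ≈ -0.76021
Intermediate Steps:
Y(s) = -144 (Y(s) = -4*(-5 - 1)**2 = -4*(-6)**2 = -4*36 = -144)
G(J) = J**(3/2)
d(h) = 147/2 - h/2 - h**(3/2)/2 (d(h) = 3/2 - ((h + h**(3/2)) - 144)/2 = 3/2 - (-144 + h + h**(3/2))/2 = 3/2 + (72 - h/2 - h**(3/2)/2) = 147/2 - h/2 - h**(3/2)/2)
-49308/46829 + d(159)/(-3445) = -49308/46829 + (147/2 - 1/2*159 - 159*sqrt(159)/2)/(-3445) = -49308*1/46829 + (147/2 - 159/2 - 159*sqrt(159)/2)*(-1/3445) = -49308/46829 + (147/2 - 159/2 - 159*sqrt(159)/2)*(-1/3445) = -49308/46829 + (-6 - 159*sqrt(159)/2)*(-1/3445) = -49308/46829 + (6/3445 + 3*sqrt(159)/130) = -169585086/161325905 + 3*sqrt(159)/130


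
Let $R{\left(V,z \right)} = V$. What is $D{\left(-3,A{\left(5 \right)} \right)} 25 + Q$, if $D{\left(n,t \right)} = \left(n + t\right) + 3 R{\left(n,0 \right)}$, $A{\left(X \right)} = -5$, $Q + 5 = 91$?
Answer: $-339$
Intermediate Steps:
$Q = 86$ ($Q = -5 + 91 = 86$)
$D{\left(n,t \right)} = t + 4 n$ ($D{\left(n,t \right)} = \left(n + t\right) + 3 n = t + 4 n$)
$D{\left(-3,A{\left(5 \right)} \right)} 25 + Q = \left(-5 + 4 \left(-3\right)\right) 25 + 86 = \left(-5 - 12\right) 25 + 86 = \left(-17\right) 25 + 86 = -425 + 86 = -339$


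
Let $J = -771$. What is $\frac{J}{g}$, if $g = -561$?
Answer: $\frac{257}{187} \approx 1.3743$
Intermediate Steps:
$\frac{J}{g} = - \frac{771}{-561} = \left(-771\right) \left(- \frac{1}{561}\right) = \frac{257}{187}$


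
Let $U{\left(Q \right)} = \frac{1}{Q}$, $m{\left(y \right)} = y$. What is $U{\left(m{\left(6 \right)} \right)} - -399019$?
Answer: $\frac{2394115}{6} \approx 3.9902 \cdot 10^{5}$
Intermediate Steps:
$U{\left(m{\left(6 \right)} \right)} - -399019 = \frac{1}{6} - -399019 = \frac{1}{6} + 399019 = \frac{2394115}{6}$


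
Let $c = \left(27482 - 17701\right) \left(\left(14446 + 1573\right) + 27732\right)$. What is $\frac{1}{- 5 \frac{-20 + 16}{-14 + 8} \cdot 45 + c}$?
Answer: $\frac{1}{427928381} \approx 2.3368 \cdot 10^{-9}$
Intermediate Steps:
$c = 427928531$ ($c = 9781 \left(16019 + 27732\right) = 9781 \cdot 43751 = 427928531$)
$\frac{1}{- 5 \frac{-20 + 16}{-14 + 8} \cdot 45 + c} = \frac{1}{- 5 \frac{-20 + 16}{-14 + 8} \cdot 45 + 427928531} = \frac{1}{- 5 \left(- \frac{4}{-6}\right) 45 + 427928531} = \frac{1}{- 5 \left(\left(-4\right) \left(- \frac{1}{6}\right)\right) 45 + 427928531} = \frac{1}{\left(-5\right) \frac{2}{3} \cdot 45 + 427928531} = \frac{1}{\left(- \frac{10}{3}\right) 45 + 427928531} = \frac{1}{-150 + 427928531} = \frac{1}{427928381}$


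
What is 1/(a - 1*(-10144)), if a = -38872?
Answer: -1/28728 ≈ -3.4809e-5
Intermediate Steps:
1/(a - 1*(-10144)) = 1/(-38872 - 1*(-10144)) = 1/(-38872 + 10144) = 1/(-28728) = -1/28728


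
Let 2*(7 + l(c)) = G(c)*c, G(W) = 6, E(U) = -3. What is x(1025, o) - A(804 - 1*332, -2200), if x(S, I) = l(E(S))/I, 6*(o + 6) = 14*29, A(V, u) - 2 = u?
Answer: 406582/185 ≈ 2197.7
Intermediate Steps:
l(c) = -7 + 3*c (l(c) = -7 + (6*c)/2 = -7 + 3*c)
A(V, u) = 2 + u
o = 185/3 (o = -6 + (14*29)/6 = -6 + (⅙)*406 = -6 + 203/3 = 185/3 ≈ 61.667)
x(S, I) = -16/I (x(S, I) = (-7 + 3*(-3))/I = (-7 - 9)/I = -16/I)
x(1025, o) - A(804 - 1*332, -2200) = -16/185/3 - (2 - 2200) = -16*3/185 - 1*(-2198) = -48/185 + 2198 = 406582/185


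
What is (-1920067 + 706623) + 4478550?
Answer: 3265106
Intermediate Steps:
(-1920067 + 706623) + 4478550 = -1213444 + 4478550 = 3265106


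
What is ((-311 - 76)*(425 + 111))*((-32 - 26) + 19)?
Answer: 8089848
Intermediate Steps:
((-311 - 76)*(425 + 111))*((-32 - 26) + 19) = (-387*536)*(-58 + 19) = -207432*(-39) = 8089848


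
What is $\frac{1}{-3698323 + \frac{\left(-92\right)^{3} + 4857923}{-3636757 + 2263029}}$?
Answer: $- \frac{1373728}{5080493937379} \approx -2.7039 \cdot 10^{-7}$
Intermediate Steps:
$\frac{1}{-3698323 + \frac{\left(-92\right)^{3} + 4857923}{-3636757 + 2263029}} = \frac{1}{-3698323 + \frac{-778688 + 4857923}{-1373728}} = \frac{1}{-3698323 + 4079235 \left(- \frac{1}{1373728}\right)} = \frac{1}{-3698323 - \frac{4079235}{1373728}} = \frac{1}{- \frac{5080493937379}{1373728}} = - \frac{1373728}{5080493937379}$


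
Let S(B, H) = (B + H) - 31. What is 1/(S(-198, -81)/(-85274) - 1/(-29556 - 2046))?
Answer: 1347414474/4940947 ≈ 272.70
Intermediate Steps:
S(B, H) = -31 + B + H
1/(S(-198, -81)/(-85274) - 1/(-29556 - 2046)) = 1/((-31 - 198 - 81)/(-85274) - 1/(-29556 - 2046)) = 1/(-310*(-1/85274) - 1/(-31602)) = 1/(155/42637 - 1*(-1/31602)) = 1/(155/42637 + 1/31602) = 1/(4940947/1347414474) = 1347414474/4940947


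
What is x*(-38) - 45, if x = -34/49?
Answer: -913/49 ≈ -18.633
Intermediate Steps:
x = -34/49 (x = -34*1/49 = -34/49 ≈ -0.69388)
x*(-38) - 45 = -34/49*(-38) - 45 = 1292/49 - 45 = -913/49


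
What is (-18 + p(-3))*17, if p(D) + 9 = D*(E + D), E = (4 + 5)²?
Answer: -4437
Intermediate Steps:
E = 81 (E = 9² = 81)
p(D) = -9 + D*(81 + D)
(-18 + p(-3))*17 = (-18 + (-9 + (-3)² + 81*(-3)))*17 = (-18 + (-9 + 9 - 243))*17 = (-18 - 243)*17 = -261*17 = -4437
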